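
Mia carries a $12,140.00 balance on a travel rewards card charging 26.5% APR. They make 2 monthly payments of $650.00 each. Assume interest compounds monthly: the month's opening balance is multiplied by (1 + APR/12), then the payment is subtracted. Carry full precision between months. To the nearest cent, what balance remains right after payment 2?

Monthly rate r = 26.5%/12 = 2.20833% = 0.0220833.
Each month: B ← B·(1+r) − $650.00.
Month 1: interest $268.09; balance after payment $11,758.09.
Month 2: interest $259.66; balance after payment $11,367.75.

$11,367.75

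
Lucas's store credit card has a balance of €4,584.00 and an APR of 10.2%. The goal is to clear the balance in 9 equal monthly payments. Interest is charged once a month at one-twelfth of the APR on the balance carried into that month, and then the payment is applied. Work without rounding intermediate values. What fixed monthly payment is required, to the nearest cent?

Monthly rate r = 10.2%/12 = 0.85% = 0.0085.
Level-payment amortization: P = B₀·r / (1 − (1+r)^(−n)) = 4584.00·0.0085 / (1 − 1.0085^(−9)).
Denominator 1 − (1+r)^(−9) = 0.0733475527.
P = 38.964 / 0.0733475527 ≈ 531.22.

€531.22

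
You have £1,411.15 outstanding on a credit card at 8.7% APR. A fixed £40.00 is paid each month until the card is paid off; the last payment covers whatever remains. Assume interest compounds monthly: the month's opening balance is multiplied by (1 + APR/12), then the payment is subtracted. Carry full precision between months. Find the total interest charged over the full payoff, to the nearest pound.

£225

Monthly rate r = 8.7%/12 = 0.725% = 0.00725.
Payoff takes n = ⌈−ln(1 − rB₀/P)/ln(1+r)⌉ = ⌈40.893⌉ = 41 payments; the last is £35.74.
Total paid = 40·£40.00 + £35.74 = £1,635.74.
Total interest = total paid − principal = £1,635.74 − £1,411.15 = £224.59.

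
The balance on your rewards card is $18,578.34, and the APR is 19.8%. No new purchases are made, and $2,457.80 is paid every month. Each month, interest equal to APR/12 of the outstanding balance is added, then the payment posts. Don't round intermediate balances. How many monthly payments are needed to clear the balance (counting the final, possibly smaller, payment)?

Monthly rate r = 19.8%/12 = 1.65% = 0.0165.
Recurrence: B ← B·(1+r) − $2,457.80.
Month 1: interest $306.54; balance after payment $16,427.08.
Month 2: interest $271.05; balance after payment $14,240.33.
Closed form: n = −ln(1 − rB₀/P)/ln(1+r) = −ln(0.87528)/ln(1.0165) ≈ 8.140, so the balance reaches zero during payment 9.

9 months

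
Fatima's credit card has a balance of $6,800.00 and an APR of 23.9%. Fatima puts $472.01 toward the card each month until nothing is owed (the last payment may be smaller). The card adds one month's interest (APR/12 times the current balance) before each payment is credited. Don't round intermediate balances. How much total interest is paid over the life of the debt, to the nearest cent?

$1,294.61

Monthly rate r = 23.9%/12 = 1.99167% = 0.0199167.
Payoff takes n = ⌈−ln(1 − rB₀/P)/ln(1+r)⌉ = ⌈17.148⌉ = 18 payments; the last is $70.44.
Total paid = 17·$472.01 + $70.44 = $8,094.61.
Total interest = total paid − principal = $8,094.61 − $6,800.00 = $1,294.61.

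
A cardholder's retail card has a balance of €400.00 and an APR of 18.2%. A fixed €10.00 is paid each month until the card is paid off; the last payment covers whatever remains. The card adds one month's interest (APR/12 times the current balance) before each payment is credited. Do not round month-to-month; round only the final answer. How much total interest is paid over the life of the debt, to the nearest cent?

Monthly rate r = 18.2%/12 = 1.51667% = 0.0151667.
Payoff takes n = ⌈−ln(1 − rB₀/P)/ln(1+r)⌉ = ⌈61.988⌉ = 62 payments; the last is €9.88.
Total paid = 61·€10.00 + €9.88 = €619.88.
Total interest = total paid − principal = €619.88 − €400.00 = €219.88.

€219.88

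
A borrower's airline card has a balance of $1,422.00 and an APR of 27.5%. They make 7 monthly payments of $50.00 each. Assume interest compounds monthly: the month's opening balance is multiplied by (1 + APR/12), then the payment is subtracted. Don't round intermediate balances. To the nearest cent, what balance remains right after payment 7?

Monthly rate r = 27.5%/12 = 2.29167% = 0.0229167.
Each month: B ← B·(1+r) − $50.00.
Month 1: interest $32.59; balance after payment $1,404.59.
Month 2: interest $32.19; balance after payment $1,386.78.
Month 3: interest $31.78; balance after payment $1,368.56.
Month 4: interest $31.36; balance after payment $1,349.92.
Month 5: interest $30.94; balance after payment $1,330.85.
Month 6: interest $30.50; balance after payment $1,311.35.
Month 7: interest $30.05; balance after payment $1,291.41.

$1,291.41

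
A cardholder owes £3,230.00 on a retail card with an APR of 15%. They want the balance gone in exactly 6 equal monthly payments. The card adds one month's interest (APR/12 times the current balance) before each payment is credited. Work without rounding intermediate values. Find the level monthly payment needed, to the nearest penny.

£562.13

Monthly rate r = 15%/12 = 1.25% = 0.0125.
Level-payment amortization: P = B₀·r / (1 − (1+r)^(−n)) = 3230.00·0.0125 / (1 − 1.0125^(−6)).
Denominator 1 − (1+r)^(−6) = 0.071825124.
P = 40.375 / 0.071825124 ≈ 562.13.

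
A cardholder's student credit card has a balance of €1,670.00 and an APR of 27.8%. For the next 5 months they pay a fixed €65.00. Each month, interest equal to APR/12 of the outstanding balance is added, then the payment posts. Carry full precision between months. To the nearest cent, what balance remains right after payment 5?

€1,532.20

Monthly rate r = 27.8%/12 = 2.31667% = 0.0231667.
Each month: B ← B·(1+r) − €65.00.
Month 1: interest €38.69; balance after payment €1,643.69.
Month 2: interest €38.08; balance after payment €1,616.77.
Month 3: interest €37.46; balance after payment €1,589.22.
Month 4: interest €36.82; balance after payment €1,561.04.
Month 5: interest €36.16; balance after payment €1,532.20.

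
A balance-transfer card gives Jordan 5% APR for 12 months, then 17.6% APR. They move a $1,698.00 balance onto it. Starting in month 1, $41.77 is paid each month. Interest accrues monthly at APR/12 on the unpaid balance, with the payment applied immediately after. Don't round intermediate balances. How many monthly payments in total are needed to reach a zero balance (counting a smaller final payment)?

Promo months 1–12 at r₀ = 5%/12 = 0.00416667; months 13+ at r₁ = 17.6%/12 = 0.0146667.
After month 12: iterate B ← B·(1+r₀) − $41.77 for 12 months → $1,271.99.
Then at r₁ with $41.77/mo: n₂ = −ln(1 − r₁·B/P)/ln(1+r₁) ≈ 40.64 → 41 more payments.

53 months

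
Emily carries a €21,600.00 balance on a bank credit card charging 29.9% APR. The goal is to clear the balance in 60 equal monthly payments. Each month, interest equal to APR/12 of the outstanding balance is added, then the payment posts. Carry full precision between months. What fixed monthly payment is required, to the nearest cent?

€697.51

Monthly rate r = 29.9%/12 = 2.49167% = 0.0249167.
Level-payment amortization: P = B₀·r / (1 − (1+r)^(−n)) = 21600.00·0.0249167 / (1 − 1.02492^(−60)).
Denominator 1 − (1+r)^(−60) = 0.771604958.
P = 538.2 / 0.771604958 ≈ 697.51.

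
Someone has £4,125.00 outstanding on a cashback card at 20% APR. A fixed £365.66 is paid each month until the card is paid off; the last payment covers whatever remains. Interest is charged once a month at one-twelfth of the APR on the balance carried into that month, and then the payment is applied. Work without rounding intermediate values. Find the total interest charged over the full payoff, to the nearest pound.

Monthly rate r = 20%/12 = 1.66667% = 0.0166667.
Payoff takes n = ⌈−ln(1 − rB₀/P)/ln(1+r)⌉ = ⌈12.600⌉ = 13 payments; the last is £220.25.
Total paid = 12·£365.66 + £220.25 = £4,608.17.
Total interest = total paid − principal = £4,608.17 − £4,125.00 = £483.17.

£483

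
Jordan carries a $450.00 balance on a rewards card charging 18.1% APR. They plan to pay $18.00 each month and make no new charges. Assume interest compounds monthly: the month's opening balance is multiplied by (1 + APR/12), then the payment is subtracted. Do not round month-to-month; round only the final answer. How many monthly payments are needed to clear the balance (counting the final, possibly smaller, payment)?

Monthly rate r = 18.1%/12 = 1.50833% = 0.0150833.
Recurrence: B ← B·(1+r) − $18.00.
Month 1: interest $6.79; balance after payment $438.79.
Month 2: interest $6.62; balance after payment $427.41.
Closed form: n = −ln(1 − rB₀/P)/ln(1+r) = −ln(0.62292)/ln(1.01508) ≈ 31.618, so the balance reaches zero during payment 32.

32 months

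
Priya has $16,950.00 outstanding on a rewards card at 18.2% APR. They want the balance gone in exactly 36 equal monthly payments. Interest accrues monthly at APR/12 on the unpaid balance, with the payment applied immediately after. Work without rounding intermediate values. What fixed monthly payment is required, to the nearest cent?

$614.49

Monthly rate r = 18.2%/12 = 1.51667% = 0.0151667.
Level-payment amortization: P = B₀·r / (1 − (1+r)^(−n)) = 16950.00·0.0151667 / (1 − 1.01517^(−36)).
Denominator 1 − (1+r)^(−36) = 0.418358438.
P = 257.075 / 0.418358438 ≈ 614.49.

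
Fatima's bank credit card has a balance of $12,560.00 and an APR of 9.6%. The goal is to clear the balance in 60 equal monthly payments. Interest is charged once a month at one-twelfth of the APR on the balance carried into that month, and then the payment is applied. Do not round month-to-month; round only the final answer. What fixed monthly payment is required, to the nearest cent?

Monthly rate r = 9.6%/12 = 0.8% = 0.008.
Level-payment amortization: P = B₀·r / (1 − (1+r)^(−n)) = 12560.00·0.008 / (1 − 1.008^(−60)).
Denominator 1 − (1+r)^(−60) = 0.380033713.
P = 100.48 / 0.380033713 ≈ 264.40.

$264.40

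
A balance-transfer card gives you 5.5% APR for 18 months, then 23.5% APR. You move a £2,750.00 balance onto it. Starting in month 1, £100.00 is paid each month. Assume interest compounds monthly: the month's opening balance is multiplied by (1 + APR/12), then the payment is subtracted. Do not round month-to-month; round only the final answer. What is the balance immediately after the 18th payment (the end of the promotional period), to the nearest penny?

£1,114.06

Promo months 1–18 at r₀ = 5.5%/12 = 0.00458333; months 19+ at r₁ = 23.5%/12 = 0.0195833.
After month 18: iterate B ← B·(1+r₀) − £100.00 for 18 months → £1,114.06.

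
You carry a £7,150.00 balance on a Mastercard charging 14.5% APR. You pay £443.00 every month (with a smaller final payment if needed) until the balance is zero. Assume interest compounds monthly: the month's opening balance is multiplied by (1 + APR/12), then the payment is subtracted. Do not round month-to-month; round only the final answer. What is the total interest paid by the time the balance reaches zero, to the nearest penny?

Monthly rate r = 14.5%/12 = 1.20833% = 0.0120833.
Payoff takes n = ⌈−ln(1 − rB₀/P)/ln(1+r)⌉ = ⌈18.062⌉ = 19 payments; the last is £27.71.
Total paid = 18·£443.00 + £27.71 = £8,001.71.
Total interest = total paid − principal = £8,001.71 − £7,150.00 = £851.71.

£851.71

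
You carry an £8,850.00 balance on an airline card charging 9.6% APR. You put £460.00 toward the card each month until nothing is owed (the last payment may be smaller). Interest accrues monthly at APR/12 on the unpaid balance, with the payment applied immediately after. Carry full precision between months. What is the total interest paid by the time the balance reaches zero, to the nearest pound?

Monthly rate r = 9.6%/12 = 0.8% = 0.008.
Payoff takes n = ⌈−ln(1 − rB₀/P)/ln(1+r)⌉ = ⌈20.975⌉ = 21 payments; the last is £448.59.
Total paid = 20·£460.00 + £448.59 = £9,648.59.
Total interest = total paid − principal = £9,648.59 − £8,850.00 = £798.59.

£799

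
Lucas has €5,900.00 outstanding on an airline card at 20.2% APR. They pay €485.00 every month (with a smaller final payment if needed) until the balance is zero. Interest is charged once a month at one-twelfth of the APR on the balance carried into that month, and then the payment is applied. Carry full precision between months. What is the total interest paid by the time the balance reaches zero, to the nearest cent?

Monthly rate r = 20.2%/12 = 1.68333% = 0.0168333.
Payoff takes n = ⌈−ln(1 − rB₀/P)/ln(1+r)⌉ = ⌈13.726⌉ = 14 payments; the last is €352.94.
Total paid = 13·€485.00 + €352.94 = €6,657.94.
Total interest = total paid − principal = €6,657.94 − €5,900.00 = €757.94.

€757.94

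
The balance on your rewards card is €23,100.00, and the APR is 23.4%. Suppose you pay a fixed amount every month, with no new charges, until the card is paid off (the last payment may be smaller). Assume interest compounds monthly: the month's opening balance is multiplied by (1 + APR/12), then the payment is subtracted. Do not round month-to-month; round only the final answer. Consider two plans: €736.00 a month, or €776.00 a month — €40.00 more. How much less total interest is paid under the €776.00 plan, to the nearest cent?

€1,180.23

Monthly rate r = 23.4%/12 = 1.95% = 0.0195.
At €736.00/mo: n = ⌈−ln(1 − rB₀/P)/ln(1+r)⌉ = 50 payments (last €19.61); total interest = total paid − €23,100.00 = €12,983.61.
At €776.00/mo: 45 payments (last €759.38); total interest €11,803.38.
Interest saved = €12,983.61 − €11,803.38 = €1,180.23.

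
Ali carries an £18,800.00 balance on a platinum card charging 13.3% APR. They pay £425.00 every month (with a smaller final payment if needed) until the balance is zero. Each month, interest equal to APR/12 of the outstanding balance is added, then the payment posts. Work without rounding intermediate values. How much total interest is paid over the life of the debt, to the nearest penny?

£7,183.84

Monthly rate r = 13.3%/12 = 1.10833% = 0.0110833.
Payoff takes n = ⌈−ln(1 − rB₀/P)/ln(1+r)⌉ = ⌈61.138⌉ = 62 payments; the last is £58.84.
Total paid = 61·£425.00 + £58.84 = £25,983.84.
Total interest = total paid − principal = £25,983.84 − £18,800.00 = £7,183.84.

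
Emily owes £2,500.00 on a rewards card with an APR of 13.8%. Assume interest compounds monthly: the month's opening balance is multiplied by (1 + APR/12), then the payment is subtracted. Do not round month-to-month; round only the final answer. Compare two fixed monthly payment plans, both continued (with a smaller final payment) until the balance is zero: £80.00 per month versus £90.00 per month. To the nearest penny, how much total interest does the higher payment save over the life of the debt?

Monthly rate r = 13.8%/12 = 1.15% = 0.0115.
At £80.00/mo: n = ⌈−ln(1 − rB₀/P)/ln(1+r)⌉ = 39 payments (last £75.62); total interest = total paid − £2,500.00 = £615.62.
At £90.00/mo: 34 payments (last £59.24); total interest £529.24.
Interest saved = £615.62 − £529.24 = £86.38.

£86.38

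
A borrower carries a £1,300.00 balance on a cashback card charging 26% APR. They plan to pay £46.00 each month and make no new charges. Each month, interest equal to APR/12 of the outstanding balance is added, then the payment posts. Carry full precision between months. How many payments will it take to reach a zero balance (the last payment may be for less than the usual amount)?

45 months

Monthly rate r = 26%/12 = 2.16667% = 0.0216667.
Recurrence: B ← B·(1+r) − £46.00.
Month 1: interest £28.17; balance after payment £1,282.17.
Month 2: interest £27.78; balance after payment £1,263.95.
Closed form: n = −ln(1 − rB₀/P)/ln(1+r) = −ln(0.38768)/ln(1.02167) ≈ 44.206, so the balance reaches zero during payment 45.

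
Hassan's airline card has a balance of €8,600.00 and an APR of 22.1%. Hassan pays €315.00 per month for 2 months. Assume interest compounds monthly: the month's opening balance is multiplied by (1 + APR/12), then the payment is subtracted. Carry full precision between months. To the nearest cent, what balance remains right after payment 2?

Monthly rate r = 22.1%/12 = 1.84167% = 0.0184167.
Each month: B ← B·(1+r) − €315.00.
Month 1: interest €158.38; balance after payment €8,443.38.
Month 2: interest €155.50; balance after payment €8,283.88.

€8,283.88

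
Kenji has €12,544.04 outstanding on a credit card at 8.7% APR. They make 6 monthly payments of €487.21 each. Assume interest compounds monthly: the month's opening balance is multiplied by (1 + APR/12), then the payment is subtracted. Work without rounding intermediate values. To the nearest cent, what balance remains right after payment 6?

€10,122.93

Monthly rate r = 8.7%/12 = 0.725% = 0.00725.
Each month: B ← B·(1+r) − €487.21.
Month 1: interest €90.94; balance after payment €12,147.77.
Month 2: interest €88.07; balance after payment €11,748.64.
Month 3: interest €85.18; balance after payment €11,346.60.
Month 4: interest €82.26; balance after payment €10,941.66.
Month 5: interest €79.33; balance after payment €10,533.77.
Month 6: interest €76.37; balance after payment €10,122.93.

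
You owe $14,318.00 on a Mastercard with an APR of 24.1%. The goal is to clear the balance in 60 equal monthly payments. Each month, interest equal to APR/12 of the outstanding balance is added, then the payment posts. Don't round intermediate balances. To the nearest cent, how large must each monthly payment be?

$412.73

Monthly rate r = 24.1%/12 = 2.00833% = 0.0200833.
Level-payment amortization: P = B₀·r / (1 − (1+r)^(−n)) = 14318.00·0.0200833 / (1 − 1.02008^(−60)).
Denominator 1 − (1+r)^(−60) = 0.696708048.
P = 287.553 / 0.696708048 ≈ 412.73.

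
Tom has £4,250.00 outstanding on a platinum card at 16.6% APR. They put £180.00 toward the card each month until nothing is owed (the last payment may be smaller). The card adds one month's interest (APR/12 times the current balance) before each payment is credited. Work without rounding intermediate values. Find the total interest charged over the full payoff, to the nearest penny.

£931.28

Monthly rate r = 16.6%/12 = 1.38333% = 0.0138333.
Payoff takes n = ⌈−ln(1 − rB₀/P)/ln(1+r)⌉ = ⌈28.784⌉ = 29 payments; the last is £141.28.
Total paid = 28·£180.00 + £141.28 = £5,181.28.
Total interest = total paid − principal = £5,181.28 − £4,250.00 = £931.28.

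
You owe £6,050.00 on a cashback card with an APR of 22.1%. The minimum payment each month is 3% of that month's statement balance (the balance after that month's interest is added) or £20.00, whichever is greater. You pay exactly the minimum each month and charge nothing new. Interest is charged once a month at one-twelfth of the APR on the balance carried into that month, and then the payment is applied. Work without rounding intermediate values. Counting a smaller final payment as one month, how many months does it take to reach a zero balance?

233 months

Monthly rate r = 22.1%/12 = 1.84167% = 0.0184167.
While 3% of the post-interest balance exceeds £20.00, each month B ← (B·(1+r))·(1 − 0.03), i.e. B shrinks by the factor (1+r)·0.97 = 0.98786.
This holds for months 1–183. Entering month 184 the balance is £647.66; 3% of the post-interest balance is now below £20.00, so the flat £20.00 minimum applies from here.
From month 184 a fixed £20.00 at rate r clears £647.66 in 50 more payments. Total: 183 + 50 = 233 months.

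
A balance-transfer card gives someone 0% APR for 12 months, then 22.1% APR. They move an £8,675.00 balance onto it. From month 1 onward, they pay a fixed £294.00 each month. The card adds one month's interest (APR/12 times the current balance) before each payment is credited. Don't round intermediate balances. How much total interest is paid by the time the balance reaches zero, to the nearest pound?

£1,124

Promo months 1–12 at r₀ = 0%/12 = 0; months 13+ at r₁ = 22.1%/12 = 0.0184167.
After month 12 (no interest yet): B = £8,675.00 − 12·£294.00 = £5,147.00.
Then at r₁ with £294.00/mo: n₂ = −ln(1 − r₁·B/P)/ln(1+r₁) ≈ 21.33 → 22 more payments.
Total paid = 33·£294.00 + £97.11 = £9,799.11; interest = £9,799.11 − £8,675.00 = £1,124.11.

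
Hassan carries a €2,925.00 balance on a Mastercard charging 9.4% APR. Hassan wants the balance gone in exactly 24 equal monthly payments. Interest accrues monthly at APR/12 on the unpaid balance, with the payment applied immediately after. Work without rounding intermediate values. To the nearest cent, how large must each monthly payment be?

€134.17

Monthly rate r = 9.4%/12 = 0.783333% = 0.00783333.
Level-payment amortization: P = B₀·r / (1 − (1+r)^(−n)) = 2925.00·0.00783333 / (1 − 1.00783^(−24)).
Denominator 1 − (1+r)^(−24) = 0.170778101.
P = 22.9125 / 0.170778101 ≈ 134.17.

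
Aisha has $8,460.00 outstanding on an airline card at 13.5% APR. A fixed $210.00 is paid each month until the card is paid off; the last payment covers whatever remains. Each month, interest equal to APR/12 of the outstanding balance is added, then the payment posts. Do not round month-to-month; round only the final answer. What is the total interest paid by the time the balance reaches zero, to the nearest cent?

$2,872.35

Monthly rate r = 13.5%/12 = 1.125% = 0.01125.
Payoff takes n = ⌈−ln(1 − rB₀/P)/ln(1+r)⌉ = ⌈53.963⌉ = 54 payments; the last is $202.35.
Total paid = 53·$210.00 + $202.35 = $11,332.35.
Total interest = total paid − principal = $11,332.35 − $8,460.00 = $2,872.35.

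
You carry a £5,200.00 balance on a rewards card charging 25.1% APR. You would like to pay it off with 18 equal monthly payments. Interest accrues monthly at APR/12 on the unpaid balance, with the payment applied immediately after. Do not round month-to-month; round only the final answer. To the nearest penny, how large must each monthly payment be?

Monthly rate r = 25.1%/12 = 2.09167% = 0.0209167.
Level-payment amortization: P = B₀·r / (1 − (1+r)^(−n)) = 5200.00·0.0209167 / (1 − 1.02092^(−18)).
Denominator 1 − (1+r)^(−18) = 0.311070612.
P = 108.767 / 0.311070612 ≈ 349.65.

£349.65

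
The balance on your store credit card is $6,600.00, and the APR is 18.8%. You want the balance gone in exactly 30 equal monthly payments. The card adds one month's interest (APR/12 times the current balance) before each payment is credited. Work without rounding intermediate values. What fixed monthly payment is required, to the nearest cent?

$277.42

Monthly rate r = 18.8%/12 = 1.56667% = 0.0156667.
Level-payment amortization: P = B₀·r / (1 − (1+r)^(−n)) = 6600.00·0.0156667 / (1 − 1.01567^(−30)).
Denominator 1 − (1+r)^(−30) = 0.372716282.
P = 103.4 / 0.372716282 ≈ 277.42.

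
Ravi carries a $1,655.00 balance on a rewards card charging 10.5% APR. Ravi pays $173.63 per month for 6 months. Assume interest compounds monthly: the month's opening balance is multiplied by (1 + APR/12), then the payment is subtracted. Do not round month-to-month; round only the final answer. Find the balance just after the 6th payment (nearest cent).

$678.97

Monthly rate r = 10.5%/12 = 0.875% = 0.00875.
Each month: B ← B·(1+r) − $173.63.
Month 1: interest $14.48; balance after payment $1,495.85.
Month 2: interest $13.09; balance after payment $1,335.31.
Month 3: interest $11.68; balance after payment $1,173.36.
Month 4: interest $10.27; balance after payment $1,010.00.
Month 5: interest $8.84; balance after payment $845.21.
Month 6: interest $7.40; balance after payment $678.97.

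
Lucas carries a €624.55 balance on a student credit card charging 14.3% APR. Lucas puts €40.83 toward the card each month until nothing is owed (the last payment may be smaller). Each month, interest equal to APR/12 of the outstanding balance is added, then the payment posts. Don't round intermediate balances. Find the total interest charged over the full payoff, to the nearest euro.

Monthly rate r = 14.3%/12 = 1.19167% = 0.0119167.
Payoff takes n = ⌈−ln(1 − rB₀/P)/ln(1+r)⌉ = ⌈16.987⌉ = 17 payments; the last is €40.32.
Total paid = 16·€40.83 + €40.32 = €693.60.
Total interest = total paid − principal = €693.60 − €624.55 = €69.05.

€69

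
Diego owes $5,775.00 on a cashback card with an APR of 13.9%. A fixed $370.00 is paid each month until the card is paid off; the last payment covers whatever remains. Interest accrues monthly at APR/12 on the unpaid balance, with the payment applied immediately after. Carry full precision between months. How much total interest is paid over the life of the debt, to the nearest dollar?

Monthly rate r = 13.9%/12 = 1.15833% = 0.0115833.
Payoff takes n = ⌈−ln(1 − rB₀/P)/ln(1+r)⌉ = ⌈17.316⌉ = 18 payments; the last is $117.23.
Total paid = 17·$370.00 + $117.23 = $6,407.23.
Total interest = total paid − principal = $6,407.23 − $5,775.00 = $632.23.

$632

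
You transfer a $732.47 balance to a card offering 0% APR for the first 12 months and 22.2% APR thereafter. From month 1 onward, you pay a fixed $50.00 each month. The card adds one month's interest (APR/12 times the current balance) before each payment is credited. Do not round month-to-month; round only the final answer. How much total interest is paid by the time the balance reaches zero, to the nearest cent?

Promo months 1–12 at r₀ = 0%/12 = 0; months 13+ at r₁ = 22.2%/12 = 0.0185.
After month 12 (no interest yet): B = $732.47 − 12·$50.00 = $132.47.
Then at r₁ with $50.00/mo: n₂ = −ln(1 − r₁·B/P)/ln(1+r₁) ≈ 2.74 → 3 more payments.
Total paid = 14·$50.00 + $37.17 = $737.17; interest = $737.17 − $732.47 = $4.70.

$4.70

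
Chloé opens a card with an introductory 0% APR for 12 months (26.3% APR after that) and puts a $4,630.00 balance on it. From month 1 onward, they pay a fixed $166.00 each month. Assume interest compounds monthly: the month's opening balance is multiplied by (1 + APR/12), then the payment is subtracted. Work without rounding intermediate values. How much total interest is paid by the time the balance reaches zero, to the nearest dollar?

$641

Promo months 1–12 at r₀ = 0%/12 = 0; months 13+ at r₁ = 26.3%/12 = 0.0219167.
After month 12 (no interest yet): B = $4,630.00 − 12·$166.00 = $2,638.00.
Then at r₁ with $166.00/mo: n₂ = −ln(1 − r₁·B/P)/ln(1+r₁) ≈ 19.75 → 20 more payments.
Total paid = 31·$166.00 + $124.66 = $5,270.66; interest = $5,270.66 − $4,630.00 = $640.66.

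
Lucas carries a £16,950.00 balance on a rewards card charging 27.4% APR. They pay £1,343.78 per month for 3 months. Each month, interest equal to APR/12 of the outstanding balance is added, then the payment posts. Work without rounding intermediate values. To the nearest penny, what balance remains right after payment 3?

£14,013.70

Monthly rate r = 27.4%/12 = 2.28333% = 0.0228333.
Each month: B ← B·(1+r) − £1,343.78.
Month 1: interest £387.02; balance after payment £15,993.25.
Month 2: interest £365.18; balance after payment £15,014.64.
Month 3: interest £342.83; balance after payment £14,013.70.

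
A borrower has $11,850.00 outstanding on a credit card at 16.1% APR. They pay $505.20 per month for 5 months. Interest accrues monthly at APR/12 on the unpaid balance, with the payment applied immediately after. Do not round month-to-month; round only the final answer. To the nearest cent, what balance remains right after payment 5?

Monthly rate r = 16.1%/12 = 1.34167% = 0.0134167.
Each month: B ← B·(1+r) − $505.20.
Month 1: interest $158.99; balance after payment $11,503.79.
Month 2: interest $154.34; balance after payment $11,152.93.
Month 3: interest $149.64; balance after payment $10,797.37.
Month 4: interest $144.86; balance after payment $10,437.03.
Month 5: interest $140.03; balance after payment $10,071.86.

$10,071.86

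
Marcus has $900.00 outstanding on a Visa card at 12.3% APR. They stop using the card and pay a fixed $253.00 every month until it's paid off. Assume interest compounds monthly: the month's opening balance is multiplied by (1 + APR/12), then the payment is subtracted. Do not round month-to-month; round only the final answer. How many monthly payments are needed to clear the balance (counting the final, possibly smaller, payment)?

4 months

Monthly rate r = 12.3%/12 = 1.025% = 0.01025.
Recurrence: B ← B·(1+r) − $253.00.
Month 1: interest $9.22; balance after payment $656.23.
Month 2: interest $6.73; balance after payment $409.95.
Month 3: interest $4.20; balance after payment $161.15.
Month 4: interest $1.65; balance after payment $0.00.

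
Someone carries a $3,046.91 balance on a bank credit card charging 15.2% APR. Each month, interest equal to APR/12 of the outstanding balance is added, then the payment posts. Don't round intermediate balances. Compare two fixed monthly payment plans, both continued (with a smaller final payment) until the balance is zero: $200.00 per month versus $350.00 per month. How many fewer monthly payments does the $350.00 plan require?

8 fewer payments

Monthly rate r = 15.2%/12 = 1.26667% = 0.0126667.
At $200.00/mo: n = ⌈−ln(1 − rB₀/P)/ln(1+r)⌉ = 18 payments (last $6.63); total interest = total paid − $3,046.91 = $359.72.
At $350.00/mo: 10 payments (last $99.22); total interest $202.31.
Payments saved = 18 − 10 = 8.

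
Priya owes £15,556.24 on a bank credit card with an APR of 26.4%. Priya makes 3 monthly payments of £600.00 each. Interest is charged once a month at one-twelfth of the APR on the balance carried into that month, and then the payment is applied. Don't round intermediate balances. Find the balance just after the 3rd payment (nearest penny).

£14,765.81

Monthly rate r = 26.4%/12 = 2.2% = 0.022.
Each month: B ← B·(1+r) − £600.00.
Month 1: interest £342.24; balance after payment £15,298.48.
Month 2: interest £336.57; balance after payment £15,035.04.
Month 3: interest £330.77; balance after payment £14,765.81.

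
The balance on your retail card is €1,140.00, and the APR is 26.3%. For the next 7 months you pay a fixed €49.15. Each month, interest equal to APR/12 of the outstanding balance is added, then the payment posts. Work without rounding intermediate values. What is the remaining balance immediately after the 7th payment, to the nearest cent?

Monthly rate r = 26.3%/12 = 2.19167% = 0.0219167.
Each month: B ← B·(1+r) − €49.15.
Month 1: interest €24.98; balance after payment €1,115.83.
Month 2: interest €24.46; balance after payment €1,091.14.
Month 3: interest €23.91; balance after payment €1,065.90.
Month 4: interest €23.36; balance after payment €1,040.12.
Month 5: interest €22.80; balance after payment €1,013.76.
Month 6: interest €22.22; balance after payment €986.83.
Month 7: interest €21.63; balance after payment €959.31.

€959.31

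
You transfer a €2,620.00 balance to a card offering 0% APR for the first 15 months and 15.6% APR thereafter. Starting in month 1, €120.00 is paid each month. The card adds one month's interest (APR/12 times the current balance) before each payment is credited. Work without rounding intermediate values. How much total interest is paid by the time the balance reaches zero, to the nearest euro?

Promo months 1–15 at r₀ = 0%/12 = 0; months 16+ at r₁ = 15.6%/12 = 0.013.
After month 15 (no interest yet): B = €2,620.00 − 15·€120.00 = €820.00.
Then at r₁ with €120.00/mo: n₂ = −ln(1 − r₁·B/P)/ln(1+r₁) ≈ 7.20 → 8 more payments.
Total paid = 22·€120.00 + €24.43 = €2,664.43; interest = €2,664.43 − €2,620.00 = €44.43.

€44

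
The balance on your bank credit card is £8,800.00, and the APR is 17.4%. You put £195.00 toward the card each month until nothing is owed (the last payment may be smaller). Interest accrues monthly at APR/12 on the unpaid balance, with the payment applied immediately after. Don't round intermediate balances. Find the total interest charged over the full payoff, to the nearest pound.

£5,590

Monthly rate r = 17.4%/12 = 1.45% = 0.0145.
Payoff takes n = ⌈−ln(1 − rB₀/P)/ln(1+r)⌉ = ⌈73.796⌉ = 74 payments; the last is £155.40.
Total paid = 73·£195.00 + £155.40 = £14,390.40.
Total interest = total paid − principal = £14,390.40 − £8,800.00 = £5,590.40.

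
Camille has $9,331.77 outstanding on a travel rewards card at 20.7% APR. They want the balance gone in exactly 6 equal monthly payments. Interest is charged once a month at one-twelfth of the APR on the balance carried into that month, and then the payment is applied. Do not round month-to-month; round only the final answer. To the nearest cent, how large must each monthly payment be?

Monthly rate r = 20.7%/12 = 1.725% = 0.01725.
Level-payment amortization: P = B₀·r / (1 − (1+r)^(−n)) = 9331.77·0.01725 / (1 − 1.01725^(−6)).
Denominator 1 − (1+r)^(−6) = 0.0975278495.
P = 160.973 / 0.0975278495 ≈ 1650.53.

$1,650.53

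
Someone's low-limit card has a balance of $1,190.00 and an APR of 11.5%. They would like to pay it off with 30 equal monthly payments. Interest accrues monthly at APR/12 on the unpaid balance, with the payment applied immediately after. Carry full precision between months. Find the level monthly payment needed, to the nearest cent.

$45.83

Monthly rate r = 11.5%/12 = 0.958333% = 0.00958333.
Level-payment amortization: P = B₀·r / (1 − (1+r)^(−n)) = 1190.00·0.00958333 / (1 − 1.00958^(−30)).
Denominator 1 − (1+r)^(−30) = 0.248835894.
P = 11.4042 / 0.248835894 ≈ 45.83.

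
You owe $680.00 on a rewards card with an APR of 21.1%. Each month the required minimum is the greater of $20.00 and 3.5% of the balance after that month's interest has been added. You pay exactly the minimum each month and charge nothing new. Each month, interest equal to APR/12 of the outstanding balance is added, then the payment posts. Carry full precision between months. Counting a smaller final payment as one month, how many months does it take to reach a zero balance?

Monthly rate r = 21.1%/12 = 1.75833% = 0.0175833.
While 3.5% of the post-interest balance exceeds $20.00, each month B ← (B·(1+r))·(1 − 0.035), i.e. B shrinks by the factor (1+r)·0.965 = 0.98197.
This holds for months 1–11. Entering month 12 the balance is $556.65; 3.5% of the post-interest balance is now below $20.00, so the flat $20.00 minimum applies from here.
From month 12 a fixed $20.00 at rate r clears $556.65 in 39 more payments. Total: 11 + 39 = 50 months.

50 months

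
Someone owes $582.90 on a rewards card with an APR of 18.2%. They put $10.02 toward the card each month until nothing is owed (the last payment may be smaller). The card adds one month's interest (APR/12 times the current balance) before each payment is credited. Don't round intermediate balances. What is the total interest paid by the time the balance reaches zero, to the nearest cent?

Monthly rate r = 18.2%/12 = 1.51667% = 0.0151667.
Payoff takes n = ⌈−ln(1 − rB₀/P)/ln(1+r)⌉ = ⌈142.141⌉ = 143 payments; the last is $1.42.
Total paid = 142·$10.02 + $1.42 = $1,424.26.
Total interest = total paid − principal = $1,424.26 − $582.90 = $841.36.

$841.36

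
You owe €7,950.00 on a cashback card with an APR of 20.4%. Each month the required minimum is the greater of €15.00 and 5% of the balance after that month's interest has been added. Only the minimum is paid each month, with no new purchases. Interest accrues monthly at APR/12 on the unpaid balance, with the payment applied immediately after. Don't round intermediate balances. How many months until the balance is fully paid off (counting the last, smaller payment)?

Monthly rate r = 20.4%/12 = 1.7% = 0.017.
While 5% of the post-interest balance exceeds €15.00, each month B ← (B·(1+r))·(1 − 0.05), i.e. B shrinks by the factor (1+r)·0.95 = 0.96615.
This holds for months 1–96. Entering month 97 the balance is €291.50; 5% of the post-interest balance is now below €15.00, so the flat €15.00 minimum applies from here.
From month 97 a fixed €15.00 at rate r clears €291.50 in 24 more payments. Total: 96 + 24 = 120 months.

120 months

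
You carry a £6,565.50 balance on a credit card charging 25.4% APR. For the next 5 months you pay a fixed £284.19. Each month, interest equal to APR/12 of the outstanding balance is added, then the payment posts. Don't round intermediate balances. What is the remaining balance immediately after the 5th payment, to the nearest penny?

Monthly rate r = 25.4%/12 = 2.11667% = 0.0211667.
Each month: B ← B·(1+r) − £284.19.
Month 1: interest £138.97; balance after payment £6,420.28.
Month 2: interest £135.90; balance after payment £6,271.99.
Month 3: interest £132.76; balance after payment £6,120.55.
Month 4: interest £129.55; balance after payment £5,965.91.
Month 5: interest £126.28; balance after payment £5,808.00.

£5,808.00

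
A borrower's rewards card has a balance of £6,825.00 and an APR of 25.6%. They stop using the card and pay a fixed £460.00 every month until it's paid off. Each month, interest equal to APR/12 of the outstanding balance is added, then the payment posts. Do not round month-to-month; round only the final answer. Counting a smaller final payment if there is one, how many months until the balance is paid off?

19 payments

Monthly rate r = 25.6%/12 = 2.13333% = 0.0213333.
Recurrence: B ← B·(1+r) − £460.00.
Month 1: interest £145.60; balance after payment £6,510.60.
Month 2: interest £138.89; balance after payment £6,189.49.
Closed form: n = −ln(1 − rB₀/P)/ln(1+r) = −ln(0.68348)/ln(1.02133) ≈ 18.028, so the balance reaches zero during payment 19.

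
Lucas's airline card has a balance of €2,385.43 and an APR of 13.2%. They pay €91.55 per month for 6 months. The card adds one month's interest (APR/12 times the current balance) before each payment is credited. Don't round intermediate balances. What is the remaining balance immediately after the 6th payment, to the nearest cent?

€1,982.63

Monthly rate r = 13.2%/12 = 1.1% = 0.011.
Each month: B ← B·(1+r) − €91.55.
Month 1: interest €26.24; balance after payment €2,320.12.
Month 2: interest €25.52; balance after payment €2,254.09.
Month 3: interest €24.80; balance after payment €2,187.34.
Month 4: interest €24.06; balance after payment €2,119.85.
Month 5: interest €23.32; balance after payment €2,051.62.
Month 6: interest €22.57; balance after payment €1,982.63.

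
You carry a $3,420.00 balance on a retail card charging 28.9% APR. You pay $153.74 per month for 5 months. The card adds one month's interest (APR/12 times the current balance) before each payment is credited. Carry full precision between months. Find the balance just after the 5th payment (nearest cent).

Monthly rate r = 28.9%/12 = 2.40833% = 0.0240833.
Each month: B ← B·(1+r) − $153.74.
Month 1: interest $82.36; balance after payment $3,348.62.
Month 2: interest $80.65; balance after payment $3,275.53.
Month 3: interest $78.89; balance after payment $3,200.68.
Month 4: interest $77.08; balance after payment $3,124.02.
Month 5: interest $75.24; balance after payment $3,045.52.

$3,045.52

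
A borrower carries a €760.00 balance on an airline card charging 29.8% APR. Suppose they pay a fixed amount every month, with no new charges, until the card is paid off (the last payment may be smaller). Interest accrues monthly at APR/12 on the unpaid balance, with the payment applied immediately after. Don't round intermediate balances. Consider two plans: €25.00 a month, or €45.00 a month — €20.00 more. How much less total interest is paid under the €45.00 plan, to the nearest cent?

€435.74

Monthly rate r = 29.8%/12 = 2.48333% = 0.0248333.
At €25.00/mo: n = ⌈−ln(1 − rB₀/P)/ln(1+r)⌉ = 58 payments (last €8.24); total interest = total paid − €760.00 = €673.24.
At €45.00/mo: 23 payments (last €7.50); total interest €237.50.
Interest saved = €673.24 − €237.50 = €435.74.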